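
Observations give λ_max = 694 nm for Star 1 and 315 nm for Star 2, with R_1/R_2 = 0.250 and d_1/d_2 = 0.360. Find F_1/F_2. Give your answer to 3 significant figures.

0.0205

Wien's law: T_1/T_2 = λ_2/λ_1 = 315/694 = 0.4539.
L_1/L_2 = (R_1/R_2)²(T_1/T_2)⁴ = (0.250)²(0.4539)⁴ = 0.002653.
F_1/F_2 = (L_1/L_2)/(d_1/d_2)² = 0.002653/(0.360)² = 0.02047.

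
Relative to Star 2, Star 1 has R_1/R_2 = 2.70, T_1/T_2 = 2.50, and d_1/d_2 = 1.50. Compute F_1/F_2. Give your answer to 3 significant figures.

L_1/L_2 = (R_1/R_2)²(T_1/T_2)⁴ = (2.70)² × (2.50)⁴ = 284.8.
F_1/F_2 = (L_1/L_2)/(d_1/d_2)² = 284.8 / (1.50)² = 126.6.

127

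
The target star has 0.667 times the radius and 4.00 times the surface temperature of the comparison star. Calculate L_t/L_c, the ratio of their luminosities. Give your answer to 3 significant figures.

114

From the Stefan–Boltzmann law, L ∝ R²T⁴, so
L_t/L_c = (R_t/R_c)² (T_t/T_c)⁴ = (0.667)² × (4.00)⁴ = 0.4449 × 256.0 = 113.9.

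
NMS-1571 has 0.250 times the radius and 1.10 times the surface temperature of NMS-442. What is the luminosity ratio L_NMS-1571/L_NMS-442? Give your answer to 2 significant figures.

From the Stefan–Boltzmann law, L ∝ R²T⁴, so
L_NMS-1571/L_NMS-442 = (R_NMS-1571/R_NMS-442)² (T_NMS-1571/T_NMS-442)⁴ = (0.250)² × (1.10)⁴ = 0.06250 × 1.464 = 0.09151.

0.092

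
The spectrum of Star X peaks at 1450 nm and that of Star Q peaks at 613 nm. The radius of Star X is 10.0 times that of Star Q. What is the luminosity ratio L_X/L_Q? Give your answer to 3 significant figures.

Wien's law gives T ∝ 1/λ_max, so T_X/T_Q = λ_Q/λ_X = 613/1450 = 0.4228.
Then L ∝ R²T⁴ gives L_X/L_Q = (10.0)² × (0.4228)⁴ = 100.0 × 0.03194 = 3.194.

3.19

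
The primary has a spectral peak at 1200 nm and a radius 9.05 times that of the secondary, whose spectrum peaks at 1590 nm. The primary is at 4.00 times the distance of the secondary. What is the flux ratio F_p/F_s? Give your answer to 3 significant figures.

15.8

Wien's law: T_p/T_s = λ_s/λ_p = 1590/1200 = 1.325.
L_p/L_s = (R_p/R_s)²(T_p/T_s)⁴ = (9.05)²(1.325)⁴ = 252.4.
F_p/F_s = (L_p/L_s)/(d_p/d_s)² = 252.4/(4.00)² = 15.78.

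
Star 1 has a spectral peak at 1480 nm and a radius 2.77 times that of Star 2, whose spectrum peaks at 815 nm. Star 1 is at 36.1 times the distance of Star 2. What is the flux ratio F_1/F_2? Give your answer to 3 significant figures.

5.41×10^-4

Wien's law: T_1/T_2 = λ_2/λ_1 = 815/1480 = 0.5507.
L_1/L_2 = (R_1/R_2)²(T_1/T_2)⁴ = (2.77)²(0.5507)⁴ = 0.7056.
F_1/F_2 = (L_1/L_2)/(d_1/d_2)² = 0.7056/(36.1)² = 5.414×10^-4.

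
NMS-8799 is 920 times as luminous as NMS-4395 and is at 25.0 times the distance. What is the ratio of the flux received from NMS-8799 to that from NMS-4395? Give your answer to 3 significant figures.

F = L/(4πd²), so F_NMS-8799/F_NMS-4395 = (L_NMS-8799/L_NMS-4395) / (d_NMS-8799/d_NMS-4395)²
= 920 / (25.0)² = 920 / 625.0 = 1.472.

1.47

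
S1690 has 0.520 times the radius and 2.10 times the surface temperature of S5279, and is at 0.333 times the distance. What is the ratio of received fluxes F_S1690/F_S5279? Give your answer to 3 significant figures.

47.4

L_S1690/L_S5279 = (R_S1690/R_S5279)²(T_S1690/T_S5279)⁴ = (0.520)² × (2.10)⁴ = 5.259.
F_S1690/F_S5279 = (L_S1690/L_S5279)/(d_S1690/d_S5279)² = 5.259 / (0.333)² = 47.42.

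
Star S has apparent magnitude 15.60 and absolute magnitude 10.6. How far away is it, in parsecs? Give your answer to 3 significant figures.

100 pc

m − M = 5 log₁₀(d/10 pc)
15.60 − (10.6) = 5.00 = 5 log₁₀(d/10)
d = 10 × 10^(5.00/5) = 10 × 10^1.000 = 100.0 pc.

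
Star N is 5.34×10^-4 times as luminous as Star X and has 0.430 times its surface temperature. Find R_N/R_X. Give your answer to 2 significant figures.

L ∝ R²T⁴ gives R ∝ √L / T², so
R_N/R_X = √(5.34×10^-4) / (0.430)² = 0.02311 / 0.1849 = 0.1250.

0.12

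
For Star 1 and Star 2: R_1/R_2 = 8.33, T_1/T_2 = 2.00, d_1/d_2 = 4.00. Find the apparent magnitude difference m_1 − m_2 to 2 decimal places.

-4.60

L_1/L_2 = (8.33)²(2.00)⁴ = 1110.
F_1/F_2 = (L_1/L_2)/(d_1/d_2)² = 1110/16.00 = 69.39.
m_1 − m_2 = −2.5 log₁₀(69.39) = -4.60.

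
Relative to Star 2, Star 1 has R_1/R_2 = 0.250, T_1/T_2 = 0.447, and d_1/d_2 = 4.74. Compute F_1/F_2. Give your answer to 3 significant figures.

L_1/L_2 = (R_1/R_2)²(T_1/T_2)⁴ = (0.250)² × (0.447)⁴ = 0.002495.
F_1/F_2 = (L_1/L_2)/(d_1/d_2)² = 0.002495 / (4.74)² = 1.111×10^-4.

1.11×10^-4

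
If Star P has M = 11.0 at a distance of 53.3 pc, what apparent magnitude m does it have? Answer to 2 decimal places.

m = M + 5 log₁₀(d/10 pc) = 11.0 + 5 log₁₀(53.3/10)
  = 11.0 + 5 × 0.727 = 11.0 + 3.63 = 14.63.

14.63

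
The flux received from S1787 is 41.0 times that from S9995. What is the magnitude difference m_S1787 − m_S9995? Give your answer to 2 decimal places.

m_S1787 − m_S9995 = −2.5 log₁₀(F_S1787/F_S9995) = −2.5 log₁₀(41.0) = −2.5 × (1.613) = -4.032.

-4.03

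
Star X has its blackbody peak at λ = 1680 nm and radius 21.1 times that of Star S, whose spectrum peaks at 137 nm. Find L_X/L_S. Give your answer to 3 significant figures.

Wien's law gives T ∝ 1/λ_max, so T_X/T_S = λ_S/λ_X = 137/1680 = 0.08155.
Then L ∝ R²T⁴ gives L_X/L_S = (21.1)² × (0.08155)⁴ = 445.2 × 4.422×10^-5 = 0.01969.

0.0197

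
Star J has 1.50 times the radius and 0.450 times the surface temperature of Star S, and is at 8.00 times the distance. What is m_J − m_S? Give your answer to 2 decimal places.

L_J/L_S = (1.50)²(0.450)⁴ = 0.09226.
F_J/F_S = (L_J/L_S)/(d_J/d_S)² = 0.09226/64.00 = 0.001442.
m_J − m_S = −2.5 log₁₀(0.001442) = 7.10.

7.10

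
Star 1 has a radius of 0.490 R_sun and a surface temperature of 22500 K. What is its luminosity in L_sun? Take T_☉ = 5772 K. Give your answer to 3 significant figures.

55.4 L_sun

L/L_☉ = (R/R_☉)² (T/T_☉)⁴ = (0.490)² × (22500/5772)⁴
       = 0.2401 × (3.898)⁴ = 0.2401 × 230.9 = 55.44.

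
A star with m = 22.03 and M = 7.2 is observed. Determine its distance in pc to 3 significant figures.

m − M = 5 log₁₀(d/10 pc)
22.03 − (7.2) = 14.83 = 5 log₁₀(d/10)
d = 10 × 10^(14.83/5) = 10 × 10^2.966 = 9247 pc.

9.25×10^3 pc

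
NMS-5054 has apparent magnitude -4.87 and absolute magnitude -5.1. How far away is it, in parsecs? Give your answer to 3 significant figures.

11.1 pc

m − M = 5 log₁₀(d/10 pc)
-4.87 − (-5.1) = 0.23 = 5 log₁₀(d/10)
d = 10 × 10^(0.23/5) = 10 × 10^0.046 = 11.12 pc.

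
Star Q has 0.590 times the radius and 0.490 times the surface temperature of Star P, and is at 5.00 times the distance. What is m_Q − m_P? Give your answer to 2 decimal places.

7.74

L_Q/L_P = (0.590)²(0.490)⁴ = 0.02007.
F_Q/F_P = (L_Q/L_P)/(d_Q/d_P)² = 0.02007/25.00 = 8.027×10^-4.
m_Q − m_P = −2.5 log₁₀(8.027×10^-4) = 7.74.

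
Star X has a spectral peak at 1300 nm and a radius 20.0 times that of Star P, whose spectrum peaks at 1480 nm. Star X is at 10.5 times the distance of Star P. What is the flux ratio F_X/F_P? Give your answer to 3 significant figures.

Wien's law: T_X/T_P = λ_P/λ_X = 1480/1300 = 1.138.
L_X/L_P = (R_X/R_P)²(T_X/T_P)⁴ = (20.0)²(1.138)⁴ = 671.9.
F_X/F_P = (L_X/L_P)/(d_X/d_P)² = 671.9/(10.5)² = 6.095.

6.09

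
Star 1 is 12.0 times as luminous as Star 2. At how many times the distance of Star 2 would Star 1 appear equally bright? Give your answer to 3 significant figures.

Equal flux requires L_1/d_1² = L_2/d_2², so d_1/d_2 = √(L_1/L_2)
= √(12.0) = 3.464.

3.46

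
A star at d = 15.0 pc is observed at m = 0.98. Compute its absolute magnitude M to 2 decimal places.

0.10

M = m − 5 log₁₀(d/10 pc) = 0.98 − 5 log₁₀(15.0/10)
  = 0.98 − 5 × 0.176 = 0.98 − 0.88 = 0.10.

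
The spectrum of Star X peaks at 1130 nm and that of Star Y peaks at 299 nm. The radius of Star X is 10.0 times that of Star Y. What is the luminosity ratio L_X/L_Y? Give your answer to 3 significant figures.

Wien's law gives T ∝ 1/λ_max, so T_X/T_Y = λ_Y/λ_X = 299/1130 = 0.2646.
Then L ∝ R²T⁴ gives L_X/L_Y = (10.0)² × (0.2646)⁴ = 100.0 × 0.004902 = 0.4902.

0.490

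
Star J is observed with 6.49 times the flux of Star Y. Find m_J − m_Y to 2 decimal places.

-2.03

m_J − m_Y = −2.5 log₁₀(F_J/F_Y) = −2.5 log₁₀(6.49) = −2.5 × (0.812) = -2.031.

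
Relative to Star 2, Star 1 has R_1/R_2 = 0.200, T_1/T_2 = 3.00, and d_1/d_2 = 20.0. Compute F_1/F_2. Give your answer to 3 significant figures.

L_1/L_2 = (R_1/R_2)²(T_1/T_2)⁴ = (0.200)² × (3.00)⁴ = 3.240.
F_1/F_2 = (L_1/L_2)/(d_1/d_2)² = 3.240 / (20.0)² = 0.008100.

0.00810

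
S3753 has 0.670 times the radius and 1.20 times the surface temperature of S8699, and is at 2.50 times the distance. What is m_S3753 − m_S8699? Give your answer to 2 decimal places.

2.07

L_S3753/L_S8699 = (0.670)²(1.20)⁴ = 0.9308.
F_S3753/F_S8699 = (L_S3753/L_S8699)/(d_S3753/d_S8699)² = 0.9308/6.250 = 0.1489.
m_S3753 − m_S8699 = −2.5 log₁₀(0.1489) = 2.07.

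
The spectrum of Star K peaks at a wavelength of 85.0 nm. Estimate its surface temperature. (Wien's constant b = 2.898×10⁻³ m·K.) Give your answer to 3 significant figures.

T = b/λ_max = 2.898×10⁻³ / (85.0×10⁻⁹) = 3.409×10^4 K.

3.41×10^4 K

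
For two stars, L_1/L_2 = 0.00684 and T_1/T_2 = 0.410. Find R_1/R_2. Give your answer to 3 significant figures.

L ∝ R²T⁴ gives R ∝ √L / T², so
R_1/R_2 = √(0.00684) / (0.410)² = 0.08270 / 0.1681 = 0.4920.

0.492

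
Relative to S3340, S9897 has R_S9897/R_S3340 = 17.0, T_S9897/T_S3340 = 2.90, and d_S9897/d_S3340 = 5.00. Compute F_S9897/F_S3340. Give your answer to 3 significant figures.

L_S9897/L_S3340 = (R_S9897/R_S3340)²(T_S9897/T_S3340)⁴ = (17.0)² × (2.90)⁴ = 2.044×10^4.
F_S9897/F_S3340 = (L_S9897/L_S3340)/(d_S9897/d_S3340)² = 2.044×10^4 / (5.00)² = 817.6.

818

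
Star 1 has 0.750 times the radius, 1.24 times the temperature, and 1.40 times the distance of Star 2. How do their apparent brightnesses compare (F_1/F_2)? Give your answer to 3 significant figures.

0.679

L_1/L_2 = (R_1/R_2)²(T_1/T_2)⁴ = (0.750)² × (1.24)⁴ = 1.330.
F_1/F_2 = (L_1/L_2)/(d_1/d_2)² = 1.330 / (1.40)² = 0.6785.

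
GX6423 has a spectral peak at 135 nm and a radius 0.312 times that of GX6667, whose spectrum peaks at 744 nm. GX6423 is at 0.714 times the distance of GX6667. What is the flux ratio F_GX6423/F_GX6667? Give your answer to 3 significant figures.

176

Wien's law: T_GX6423/T_GX6667 = λ_GX6667/λ_GX6423 = 744/135 = 5.511.
L_GX6423/L_GX6667 = (R_GX6423/R_GX6667)²(T_GX6423/T_GX6667)⁴ = (0.312)²(5.511)⁴ = 89.80.
F_GX6423/F_GX6667 = (L_GX6423/L_GX6667)/(d_GX6423/d_GX6667)² = 89.80/(0.714)² = 176.1.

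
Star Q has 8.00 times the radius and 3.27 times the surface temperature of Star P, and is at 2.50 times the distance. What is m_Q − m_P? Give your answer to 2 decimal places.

-7.67

L_Q/L_P = (8.00)²(3.27)⁴ = 7318.
F_Q/F_P = (L_Q/L_P)/(d_Q/d_P)² = 7318/6.250 = 1171.
m_Q − m_P = −2.5 log₁₀(1171) = -7.67.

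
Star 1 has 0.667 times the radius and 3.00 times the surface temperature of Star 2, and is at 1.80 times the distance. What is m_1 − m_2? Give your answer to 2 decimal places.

L_1/L_2 = (0.667)²(3.00)⁴ = 36.04.
F_1/F_2 = (L_1/L_2)/(d_1/d_2)² = 36.04/3.240 = 11.12.
m_1 − m_2 = −2.5 log₁₀(11.12) = -2.62.

-2.62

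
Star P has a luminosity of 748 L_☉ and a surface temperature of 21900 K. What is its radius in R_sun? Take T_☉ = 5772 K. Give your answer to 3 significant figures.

1.90 R_sun

R/R_☉ = √(L/L_☉) / (T/T_☉)² = √(748) / (3.794)²
       = 27.35 / 14.40 = 1.900.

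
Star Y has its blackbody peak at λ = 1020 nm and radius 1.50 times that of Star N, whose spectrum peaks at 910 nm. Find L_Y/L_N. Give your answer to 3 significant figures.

Wien's law gives T ∝ 1/λ_max, so T_Y/T_N = λ_N/λ_Y = 910/1020 = 0.8922.
Then L ∝ R²T⁴ gives L_Y/L_N = (1.50)² × (0.8922)⁴ = 2.250 × 0.6335 = 1.425.

1.43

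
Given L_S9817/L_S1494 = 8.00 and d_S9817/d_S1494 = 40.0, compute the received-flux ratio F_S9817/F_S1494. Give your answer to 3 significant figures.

F = L/(4πd²), so F_S9817/F_S1494 = (L_S9817/L_S1494) / (d_S9817/d_S1494)²
= 8.00 / (40.0)² = 8.00 / 1600 = 0.005000.

0.00500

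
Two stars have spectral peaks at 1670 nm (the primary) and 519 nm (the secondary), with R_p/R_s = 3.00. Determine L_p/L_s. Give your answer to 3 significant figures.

Wien's law gives T ∝ 1/λ_max, so T_p/T_s = λ_s/λ_p = 519/1670 = 0.3108.
Then L ∝ R²T⁴ gives L_p/L_s = (3.00)² × (0.3108)⁴ = 9.000 × 0.009328 = 0.08395.

0.0840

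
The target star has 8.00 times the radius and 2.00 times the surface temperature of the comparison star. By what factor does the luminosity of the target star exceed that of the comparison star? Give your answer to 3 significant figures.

From the Stefan–Boltzmann law, L ∝ R²T⁴, so
L_t/L_c = (R_t/R_c)² (T_t/T_c)⁴ = (8.00)² × (2.00)⁴ = 64.00 × 16.00 = 1024.

1.02×10^3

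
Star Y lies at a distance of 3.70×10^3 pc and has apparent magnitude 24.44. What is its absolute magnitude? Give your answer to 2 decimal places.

M = m − 5 log₁₀(d/10 pc) = 24.44 − 5 log₁₀(3.70×10^3/10)
  = 24.44 − 5 × 2.568 = 24.44 − 12.84 = 11.60.

11.60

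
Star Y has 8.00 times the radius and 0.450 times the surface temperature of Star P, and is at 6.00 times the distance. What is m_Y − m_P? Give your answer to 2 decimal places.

2.84

L_Y/L_P = (8.00)²(0.450)⁴ = 2.624.
F_Y/F_P = (L_Y/L_P)/(d_Y/d_P)² = 2.624/36.00 = 0.07290.
m_Y − m_P = −2.5 log₁₀(0.07290) = 2.84.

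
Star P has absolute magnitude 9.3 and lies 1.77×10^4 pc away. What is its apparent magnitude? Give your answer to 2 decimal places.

m = M + 5 log₁₀(d/10 pc) = 9.3 + 5 log₁₀(1.77×10^4/10)
  = 9.3 + 5 × 3.248 = 9.3 + 16.24 = 25.54.

25.54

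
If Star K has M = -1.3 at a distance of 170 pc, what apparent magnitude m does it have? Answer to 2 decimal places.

4.85

m = M + 5 log₁₀(d/10 pc) = -1.3 + 5 log₁₀(170/10)
  = -1.3 + 5 × 1.230 = -1.3 + 6.15 = 4.85.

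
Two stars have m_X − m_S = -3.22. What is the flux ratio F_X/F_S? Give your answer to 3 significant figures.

19.4

F_X/F_S = 10^(−(m_X − m_S)/2.5) = 10^(3.22/2.5) = 10^1.288 = 19.41.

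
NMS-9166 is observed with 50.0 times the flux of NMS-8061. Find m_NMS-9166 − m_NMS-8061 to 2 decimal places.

-4.25

m_NMS-9166 − m_NMS-8061 = −2.5 log₁₀(F_NMS-9166/F_NMS-8061) = −2.5 log₁₀(50.0) = −2.5 × (1.699) = -4.247.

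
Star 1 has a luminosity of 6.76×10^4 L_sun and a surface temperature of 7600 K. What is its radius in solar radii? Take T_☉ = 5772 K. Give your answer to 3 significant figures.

150 solar radii

R/R_☉ = √(L/L_☉) / (T/T_☉)² = √(6.76×10^4) / (1.317)²
       = 260.0 / 1.734 = 150.0.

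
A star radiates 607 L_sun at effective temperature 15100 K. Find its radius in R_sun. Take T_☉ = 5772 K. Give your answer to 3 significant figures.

3.60 R_sun

R/R_☉ = √(L/L_☉) / (T/T_☉)² = √(607) / (2.616)²
       = 24.64 / 6.844 = 3.600.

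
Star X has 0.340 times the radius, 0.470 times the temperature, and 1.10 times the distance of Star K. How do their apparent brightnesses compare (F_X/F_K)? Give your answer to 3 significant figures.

0.00466

L_X/L_K = (R_X/R_K)²(T_X/T_K)⁴ = (0.340)² × (0.470)⁴ = 0.005641.
F_X/F_K = (L_X/L_K)/(d_X/d_K)² = 0.005641 / (1.10)² = 0.004662.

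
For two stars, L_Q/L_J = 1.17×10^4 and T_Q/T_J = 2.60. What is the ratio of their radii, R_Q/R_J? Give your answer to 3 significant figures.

L ∝ R²T⁴ gives R ∝ √L / T², so
R_Q/R_J = √(1.17×10^4) / (2.60)² = 108.2 / 6.760 = 16.00.

16.0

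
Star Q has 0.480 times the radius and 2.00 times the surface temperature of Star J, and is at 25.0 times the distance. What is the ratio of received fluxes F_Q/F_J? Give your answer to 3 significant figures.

0.00590

L_Q/L_J = (R_Q/R_J)²(T_Q/T_J)⁴ = (0.480)² × (2.00)⁴ = 3.686.
F_Q/F_J = (L_Q/L_J)/(d_Q/d_J)² = 3.686 / (25.0)² = 0.005898.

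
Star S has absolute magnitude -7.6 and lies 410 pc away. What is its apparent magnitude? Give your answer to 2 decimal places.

m = M + 5 log₁₀(d/10 pc) = -7.6 + 5 log₁₀(410/10)
  = -7.6 + 5 × 1.613 = -7.6 + 8.06 = 0.46.

0.46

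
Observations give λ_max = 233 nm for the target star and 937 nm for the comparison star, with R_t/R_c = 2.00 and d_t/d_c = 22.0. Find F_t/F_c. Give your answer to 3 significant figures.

2.16

Wien's law: T_t/T_c = λ_c/λ_t = 937/233 = 4.021.
L_t/L_c = (R_t/R_c)²(T_t/T_c)⁴ = (2.00)²(4.021)⁴ = 1046.
F_t/F_c = (L_t/L_c)/(d_t/d_c)² = 1046/(22.0)² = 2.161.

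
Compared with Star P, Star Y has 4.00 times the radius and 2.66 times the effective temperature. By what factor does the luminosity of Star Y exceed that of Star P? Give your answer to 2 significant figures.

From the Stefan–Boltzmann law, L ∝ R²T⁴, so
L_Y/L_P = (R_Y/R_P)² (T_Y/T_P)⁴ = (4.00)² × (2.66)⁴ = 16.00 × 50.06 = 801.0.

8.0×10^2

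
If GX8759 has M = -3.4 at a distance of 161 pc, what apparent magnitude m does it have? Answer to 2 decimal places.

m = M + 5 log₁₀(d/10 pc) = -3.4 + 5 log₁₀(161/10)
  = -3.4 + 5 × 1.207 = -3.4 + 6.03 = 2.63.

2.63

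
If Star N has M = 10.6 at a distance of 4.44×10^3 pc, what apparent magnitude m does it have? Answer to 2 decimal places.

23.84

m = M + 5 log₁₀(d/10 pc) = 10.6 + 5 log₁₀(4.44×10^3/10)
  = 10.6 + 5 × 2.647 = 10.6 + 13.24 = 23.84.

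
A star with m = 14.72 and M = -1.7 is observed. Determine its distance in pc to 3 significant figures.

1.92×10^4 pc

m − M = 5 log₁₀(d/10 pc)
14.72 − (-1.7) = 16.42 = 5 log₁₀(d/10)
d = 10 × 10^(16.42/5) = 10 × 10^3.284 = 1.923×10^4 pc.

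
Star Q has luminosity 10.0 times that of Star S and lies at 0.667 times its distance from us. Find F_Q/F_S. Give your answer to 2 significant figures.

22

F = L/(4πd²), so F_Q/F_S = (L_Q/L_S) / (d_Q/d_S)²
= 10.0 / (0.667)² = 10.0 / 0.4449 = 22.48.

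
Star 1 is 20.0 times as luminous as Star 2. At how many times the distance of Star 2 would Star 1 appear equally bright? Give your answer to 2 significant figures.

Equal flux requires L_1/d_1² = L_2/d_2², so d_1/d_2 = √(L_1/L_2)
= √(20.0) = 4.472.

4.5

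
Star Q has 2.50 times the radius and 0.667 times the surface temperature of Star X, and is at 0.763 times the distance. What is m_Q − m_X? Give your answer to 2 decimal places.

L_Q/L_X = (2.50)²(0.667)⁴ = 1.237.
F_Q/F_X = (L_Q/L_X)/(d_Q/d_X)² = 1.237/0.5822 = 2.125.
m_Q − m_X = −2.5 log₁₀(2.125) = -0.82.

-0.82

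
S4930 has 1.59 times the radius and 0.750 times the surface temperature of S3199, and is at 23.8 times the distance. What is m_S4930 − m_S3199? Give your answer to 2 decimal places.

7.13

L_S4930/L_S3199 = (1.59)²(0.750)⁴ = 0.7999.
F_S4930/F_S3199 = (L_S4930/L_S3199)/(d_S4930/d_S3199)² = 0.7999/566.4 = 0.001412.
m_S4930 − m_S3199 = −2.5 log₁₀(0.001412) = 7.13.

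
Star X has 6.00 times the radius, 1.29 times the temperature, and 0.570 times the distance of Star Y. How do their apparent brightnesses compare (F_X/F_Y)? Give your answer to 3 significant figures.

307

L_X/L_Y = (R_X/R_Y)²(T_X/T_Y)⁴ = (6.00)² × (1.29)⁴ = 99.69.
F_X/F_Y = (L_X/L_Y)/(d_X/d_Y)² = 99.69 / (0.570)² = 306.8.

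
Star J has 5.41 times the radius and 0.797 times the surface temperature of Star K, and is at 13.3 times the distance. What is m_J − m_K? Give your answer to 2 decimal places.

2.94

L_J/L_K = (5.41)²(0.797)⁴ = 11.81.
F_J/F_K = (L_J/L_K)/(d_J/d_K)² = 11.81/176.9 = 0.06676.
m_J − m_K = −2.5 log₁₀(0.06676) = 2.94.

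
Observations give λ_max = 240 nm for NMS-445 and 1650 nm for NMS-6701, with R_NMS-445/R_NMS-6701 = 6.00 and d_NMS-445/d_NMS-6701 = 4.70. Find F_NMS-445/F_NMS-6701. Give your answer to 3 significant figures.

Wien's law: T_NMS-445/T_NMS-6701 = λ_NMS-6701/λ_NMS-445 = 1650/240 = 6.875.
L_NMS-445/L_NMS-6701 = (R_NMS-445/R_NMS-6701)²(T_NMS-445/T_NMS-6701)⁴ = (6.00)²(6.875)⁴ = 8.043×10^4.
F_NMS-445/F_NMS-6701 = (L_NMS-445/L_NMS-6701)/(d_NMS-445/d_NMS-6701)² = 8.043×10^4/(4.70)² = 3641.

3.64×10^3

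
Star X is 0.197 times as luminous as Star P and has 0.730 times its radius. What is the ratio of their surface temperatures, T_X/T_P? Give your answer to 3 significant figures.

L ∝ R²T⁴ gives T ∝ (L/R²)^(1/4), so
T_X/T_P = (0.197 / 0.730²)^(1/4) = (0.3697)^(1/4) = 0.7797.

0.780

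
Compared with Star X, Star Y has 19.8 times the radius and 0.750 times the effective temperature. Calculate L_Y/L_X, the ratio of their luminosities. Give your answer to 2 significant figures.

From the Stefan–Boltzmann law, L ∝ R²T⁴, so
L_Y/L_X = (R_Y/R_X)² (T_Y/T_X)⁴ = (19.8)² × (0.750)⁴ = 392.0 × 0.3164 = 124.0.

1.2×10^2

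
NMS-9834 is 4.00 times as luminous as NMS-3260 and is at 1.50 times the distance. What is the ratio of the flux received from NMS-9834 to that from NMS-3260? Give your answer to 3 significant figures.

1.78

F = L/(4πd²), so F_NMS-9834/F_NMS-3260 = (L_NMS-9834/L_NMS-3260) / (d_NMS-9834/d_NMS-3260)²
= 4.00 / (1.50)² = 4.00 / 2.250 = 1.778.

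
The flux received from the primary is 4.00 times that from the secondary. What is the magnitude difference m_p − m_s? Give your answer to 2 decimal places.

-1.51

m_p − m_s = −2.5 log₁₀(F_p/F_s) = −2.5 log₁₀(4.00) = −2.5 × (0.602) = -1.505.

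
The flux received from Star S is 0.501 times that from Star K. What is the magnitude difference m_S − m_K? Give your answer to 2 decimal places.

0.75

m_S − m_K = −2.5 log₁₀(F_S/F_K) = −2.5 log₁₀(0.501) = −2.5 × (-0.300) = 0.750.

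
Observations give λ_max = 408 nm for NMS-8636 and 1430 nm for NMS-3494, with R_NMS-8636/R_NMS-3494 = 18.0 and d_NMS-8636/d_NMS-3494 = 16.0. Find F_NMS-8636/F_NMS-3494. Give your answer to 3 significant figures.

191

Wien's law: T_NMS-8636/T_NMS-3494 = λ_NMS-3494/λ_NMS-8636 = 1430/408 = 3.505.
L_NMS-8636/L_NMS-3494 = (R_NMS-8636/R_NMS-3494)²(T_NMS-8636/T_NMS-3494)⁴ = (18.0)²(3.505)⁴ = 4.889×10^4.
F_NMS-8636/F_NMS-3494 = (L_NMS-8636/L_NMS-3494)/(d_NMS-8636/d_NMS-3494)² = 4.889×10^4/(16.0)² = 191.0.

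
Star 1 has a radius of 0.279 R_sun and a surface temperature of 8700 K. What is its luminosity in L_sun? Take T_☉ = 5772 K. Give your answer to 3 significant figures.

L/L_☉ = (R/R_☉)² (T/T_☉)⁴ = (0.279)² × (8700/5772)⁴
       = 0.07784 × (1.507)⁴ = 0.07784 × 5.161 = 0.4018.

0.402 L_sun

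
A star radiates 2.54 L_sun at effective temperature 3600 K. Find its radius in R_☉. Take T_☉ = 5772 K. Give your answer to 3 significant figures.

R/R_☉ = √(L/L_☉) / (T/T_☉)² = √(2.54) / (0.6237)²
       = 1.594 / 0.3890 = 4.097.

4.10 R_☉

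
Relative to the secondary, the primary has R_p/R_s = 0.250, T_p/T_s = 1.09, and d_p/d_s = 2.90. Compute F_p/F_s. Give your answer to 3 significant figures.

L_p/L_s = (R_p/R_s)²(T_p/T_s)⁴ = (0.250)² × (1.09)⁴ = 0.08822.
F_p/F_s = (L_p/L_s)/(d_p/d_s)² = 0.08822 / (2.90)² = 0.01049.

0.0105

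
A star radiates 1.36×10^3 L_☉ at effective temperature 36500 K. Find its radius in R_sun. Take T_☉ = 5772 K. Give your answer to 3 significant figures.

0.922 R_sun

R/R_☉ = √(L/L_☉) / (T/T_☉)² = √(1.36×10^3) / (6.324)²
       = 36.88 / 39.99 = 0.9222.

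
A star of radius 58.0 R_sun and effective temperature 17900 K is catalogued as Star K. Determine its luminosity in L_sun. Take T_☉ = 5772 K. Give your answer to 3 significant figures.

L/L_☉ = (R/R_☉)² (T/T_☉)⁴ = (58.0)² × (17900/5772)⁴
       = 3364 × (3.101)⁴ = 3364 × 92.49 = 3.111×10^5.

3.11×10^5 L_sun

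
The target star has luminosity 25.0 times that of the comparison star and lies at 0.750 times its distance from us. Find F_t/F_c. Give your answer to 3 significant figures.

44.4

F = L/(4πd²), so F_t/F_c = (L_t/L_c) / (d_t/d_c)²
= 25.0 / (0.750)² = 25.0 / 0.5625 = 44.44.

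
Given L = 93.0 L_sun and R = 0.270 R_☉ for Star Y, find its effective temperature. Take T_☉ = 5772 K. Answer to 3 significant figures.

T/T_☉ = (L/L_☉)^(1/4) / (R/R_☉)^(1/2)
T = 5772 × (93.0)^(1/4) / √(0.270) = 5772 × 3.105 / 0.5196 = 3.450×10^4 K.

3.45×10^4 K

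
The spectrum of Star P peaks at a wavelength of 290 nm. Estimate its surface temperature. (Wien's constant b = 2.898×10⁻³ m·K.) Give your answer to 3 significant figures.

T = b/λ_max = 2.898×10⁻³ / (290×10⁻⁹) = 9993 K.

9.99×10^3 K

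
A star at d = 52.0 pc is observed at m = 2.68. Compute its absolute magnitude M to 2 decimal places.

M = m − 5 log₁₀(d/10 pc) = 2.68 − 5 log₁₀(52.0/10)
  = 2.68 − 5 × 0.716 = 2.68 − 3.58 = -0.90.

-0.90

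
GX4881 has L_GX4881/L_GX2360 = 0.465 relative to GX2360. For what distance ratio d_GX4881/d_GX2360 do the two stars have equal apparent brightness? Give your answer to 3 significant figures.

Equal flux requires L_GX4881/d_GX4881² = L_GX2360/d_GX2360², so d_GX4881/d_GX2360 = √(L_GX4881/L_GX2360)
= √(0.465) = 0.6819.

0.682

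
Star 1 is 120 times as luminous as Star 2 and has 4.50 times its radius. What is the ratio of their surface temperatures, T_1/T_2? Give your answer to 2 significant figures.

L ∝ R²T⁴ gives T ∝ (L/R²)^(1/4), so
T_1/T_2 = (120 / 4.50²)^(1/4) = (5.926)^(1/4) = 1.560.

1.6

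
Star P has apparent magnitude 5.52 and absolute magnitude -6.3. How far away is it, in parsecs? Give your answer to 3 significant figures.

m − M = 5 log₁₀(d/10 pc)
5.52 − (-6.3) = 11.82 = 5 log₁₀(d/10)
d = 10 × 10^(11.82/5) = 10 × 10^2.364 = 2312 pc.

2.31×10^3 pc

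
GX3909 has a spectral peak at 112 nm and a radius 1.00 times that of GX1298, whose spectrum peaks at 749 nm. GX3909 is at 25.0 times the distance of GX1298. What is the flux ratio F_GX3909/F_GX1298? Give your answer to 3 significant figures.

Wien's law: T_GX3909/T_GX1298 = λ_GX1298/λ_GX3909 = 749/112 = 6.688.
L_GX3909/L_GX1298 = (R_GX3909/R_GX1298)²(T_GX3909/T_GX1298)⁴ = (1.00)²(6.688)⁴ = 2000.
F_GX3909/F_GX1298 = (L_GX3909/L_GX1298)/(d_GX3909/d_GX1298)² = 2000/(25.0)² = 3.200.

3.20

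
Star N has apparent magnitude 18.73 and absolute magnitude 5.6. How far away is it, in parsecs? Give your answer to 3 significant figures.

4.23×10^3 pc

m − M = 5 log₁₀(d/10 pc)
18.73 − (5.6) = 13.13 = 5 log₁₀(d/10)
d = 10 × 10^(13.13/5) = 10 × 10^2.626 = 4227 pc.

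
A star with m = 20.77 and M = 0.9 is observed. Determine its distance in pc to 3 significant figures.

9.42×10^4 pc

m − M = 5 log₁₀(d/10 pc)
20.77 − (0.9) = 19.87 = 5 log₁₀(d/10)
d = 10 × 10^(19.87/5) = 10 × 10^3.974 = 9.419×10^4 pc.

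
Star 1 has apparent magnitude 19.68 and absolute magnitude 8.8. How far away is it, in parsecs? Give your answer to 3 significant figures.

1.50×10^3 pc

m − M = 5 log₁₀(d/10 pc)
19.68 − (8.8) = 10.88 = 5 log₁₀(d/10)
d = 10 × 10^(10.88/5) = 10 × 10^2.176 = 1500 pc.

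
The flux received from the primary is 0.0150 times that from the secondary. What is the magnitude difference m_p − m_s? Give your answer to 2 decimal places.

m_p − m_s = −2.5 log₁₀(F_p/F_s) = −2.5 log₁₀(0.0150) = −2.5 × (-1.824) = 4.560.

4.56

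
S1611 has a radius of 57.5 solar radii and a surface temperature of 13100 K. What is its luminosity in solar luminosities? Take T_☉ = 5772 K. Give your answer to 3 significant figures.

L/L_☉ = (R/R_☉)² (T/T_☉)⁴ = (57.5)² × (13100/5772)⁴
       = 3306 × (2.270)⁴ = 3306 × 26.53 = 8.772×10^4.

8.77×10^4 solar luminosities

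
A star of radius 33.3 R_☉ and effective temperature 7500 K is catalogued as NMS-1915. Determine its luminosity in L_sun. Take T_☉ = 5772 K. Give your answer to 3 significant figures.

3.16×10^3 L_sun

L/L_☉ = (R/R_☉)² (T/T_☉)⁴ = (33.3)² × (7500/5772)⁴
       = 1109 × (1.299)⁴ = 1109 × 2.851 = 3161.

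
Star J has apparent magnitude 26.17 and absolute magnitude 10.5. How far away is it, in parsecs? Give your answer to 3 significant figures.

1.36×10^4 pc

m − M = 5 log₁₀(d/10 pc)
26.17 − (10.5) = 15.67 = 5 log₁₀(d/10)
d = 10 × 10^(15.67/5) = 10 × 10^3.134 = 1.361×10^4 pc.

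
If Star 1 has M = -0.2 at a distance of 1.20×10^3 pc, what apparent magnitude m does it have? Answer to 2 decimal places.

m = M + 5 log₁₀(d/10 pc) = -0.2 + 5 log₁₀(1.20×10^3/10)
  = -0.2 + 5 × 2.079 = -0.2 + 10.40 = 10.20.

10.20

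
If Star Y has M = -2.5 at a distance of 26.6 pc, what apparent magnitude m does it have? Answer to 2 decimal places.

-0.38

m = M + 5 log₁₀(d/10 pc) = -2.5 + 5 log₁₀(26.6/10)
  = -2.5 + 5 × 0.425 = -2.5 + 2.12 = -0.38.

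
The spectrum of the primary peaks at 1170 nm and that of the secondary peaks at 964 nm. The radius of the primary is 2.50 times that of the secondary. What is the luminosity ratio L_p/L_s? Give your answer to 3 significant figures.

Wien's law gives T ∝ 1/λ_max, so T_p/T_s = λ_s/λ_p = 964/1170 = 0.8239.
Then L ∝ R²T⁴ gives L_p/L_s = (2.50)² × (0.8239)⁴ = 6.250 × 0.4609 = 2.880.

2.88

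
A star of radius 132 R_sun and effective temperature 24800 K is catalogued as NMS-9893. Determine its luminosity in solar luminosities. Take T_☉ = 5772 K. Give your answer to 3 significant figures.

5.94×10^6 solar luminosities

L/L_☉ = (R/R_☉)² (T/T_☉)⁴ = (132)² × (24800/5772)⁴
       = 1.742×10^4 × (4.297)⁴ = 1.742×10^4 × 340.8 = 5.938×10^6.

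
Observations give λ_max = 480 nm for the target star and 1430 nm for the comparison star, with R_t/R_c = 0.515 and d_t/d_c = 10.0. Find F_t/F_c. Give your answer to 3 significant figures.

0.209

Wien's law: T_t/T_c = λ_c/λ_t = 1430/480 = 2.979.
L_t/L_c = (R_t/R_c)²(T_t/T_c)⁴ = (0.515)²(2.979)⁴ = 20.89.
F_t/F_c = (L_t/L_c)/(d_t/d_c)² = 20.89/(10.0)² = 0.2089.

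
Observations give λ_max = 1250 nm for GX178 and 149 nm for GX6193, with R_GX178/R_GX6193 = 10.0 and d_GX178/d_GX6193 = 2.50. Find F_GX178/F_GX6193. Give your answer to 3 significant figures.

Wien's law: T_GX178/T_GX6193 = λ_GX6193/λ_GX178 = 149/1250 = 0.1192.
L_GX178/L_GX6193 = (R_GX178/R_GX6193)²(T_GX178/T_GX6193)⁴ = (10.0)²(0.1192)⁴ = 0.02019.
F_GX178/F_GX6193 = (L_GX178/L_GX6193)/(d_GX178/d_GX6193)² = 0.02019/(2.50)² = 0.003230.

0.00323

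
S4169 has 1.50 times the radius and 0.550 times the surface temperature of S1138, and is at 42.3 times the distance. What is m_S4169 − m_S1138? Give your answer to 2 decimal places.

L_S4169/L_S1138 = (1.50)²(0.550)⁴ = 0.2059.
F_S4169/F_S1138 = (L_S4169/L_S1138)/(d_S4169/d_S1138)² = 0.2059/1789 = 1.151×10^-4.
m_S4169 − m_S1138 = −2.5 log₁₀(1.151×10^-4) = 9.85.

9.85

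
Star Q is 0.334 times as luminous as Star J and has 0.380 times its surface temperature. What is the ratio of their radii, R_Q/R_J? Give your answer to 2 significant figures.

L ∝ R²T⁴ gives R ∝ √L / T², so
R_Q/R_J = √(0.334) / (0.380)² = 0.5779 / 0.1444 = 4.002.

4.0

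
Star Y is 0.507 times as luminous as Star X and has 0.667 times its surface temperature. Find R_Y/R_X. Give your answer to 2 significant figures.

1.6

L ∝ R²T⁴ gives R ∝ √L / T², so
R_Y/R_X = √(0.507) / (0.667)² = 0.7120 / 0.4449 = 1.600.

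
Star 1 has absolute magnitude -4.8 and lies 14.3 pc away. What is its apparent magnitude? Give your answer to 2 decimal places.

-4.02

m = M + 5 log₁₀(d/10 pc) = -4.8 + 5 log₁₀(14.3/10)
  = -4.8 + 5 × 0.155 = -4.8 + 0.78 = -4.02.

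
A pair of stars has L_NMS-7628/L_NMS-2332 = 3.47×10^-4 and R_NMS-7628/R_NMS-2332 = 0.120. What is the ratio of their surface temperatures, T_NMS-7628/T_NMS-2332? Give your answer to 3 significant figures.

0.394

L ∝ R²T⁴ gives T ∝ (L/R²)^(1/4), so
T_NMS-7628/T_NMS-2332 = (3.47×10^-4 / 0.120²)^(1/4) = (0.02410)^(1/4) = 0.3940.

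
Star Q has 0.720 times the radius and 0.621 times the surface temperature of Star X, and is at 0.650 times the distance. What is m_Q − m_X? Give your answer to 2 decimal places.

1.85

L_Q/L_X = (0.720)²(0.621)⁴ = 0.07710.
F_Q/F_X = (L_Q/L_X)/(d_Q/d_X)² = 0.07710/0.4225 = 0.1825.
m_Q − m_X = −2.5 log₁₀(0.1825) = 1.85.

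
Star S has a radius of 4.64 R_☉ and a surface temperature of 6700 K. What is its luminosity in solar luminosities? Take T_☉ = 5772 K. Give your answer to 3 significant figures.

L/L_☉ = (R/R_☉)² (T/T_☉)⁴ = (4.64)² × (6700/5772)⁴
       = 21.53 × (1.161)⁴ = 21.53 × 1.815 = 39.09.

39.1 solar luminosities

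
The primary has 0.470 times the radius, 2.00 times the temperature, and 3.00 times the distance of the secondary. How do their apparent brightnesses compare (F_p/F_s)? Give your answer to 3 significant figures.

L_p/L_s = (R_p/R_s)²(T_p/T_s)⁴ = (0.470)² × (2.00)⁴ = 3.534.
F_p/F_s = (L_p/L_s)/(d_p/d_s)² = 3.534 / (3.00)² = 0.3927.

0.393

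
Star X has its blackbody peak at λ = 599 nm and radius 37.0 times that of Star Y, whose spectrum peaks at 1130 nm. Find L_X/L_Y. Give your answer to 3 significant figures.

Wien's law gives T ∝ 1/λ_max, so T_X/T_Y = λ_Y/λ_X = 1130/599 = 1.886.
Then L ∝ R²T⁴ gives L_X/L_Y = (37.0)² × (1.886)⁴ = 1369 × 12.67 = 1.734×10^4.

1.73×10^4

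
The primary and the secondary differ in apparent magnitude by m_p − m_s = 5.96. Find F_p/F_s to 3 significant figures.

F_p/F_s = 10^(−(m_p − m_s)/2.5) = 10^(-5.96/2.5) = 10^-2.384 = 0.004130.

0.00413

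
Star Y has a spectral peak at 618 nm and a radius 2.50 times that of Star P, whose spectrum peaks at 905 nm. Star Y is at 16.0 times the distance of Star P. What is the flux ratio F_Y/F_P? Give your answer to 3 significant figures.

0.112

Wien's law: T_Y/T_P = λ_P/λ_Y = 905/618 = 1.464.
L_Y/L_P = (R_Y/R_P)²(T_Y/T_P)⁴ = (2.50)²(1.464)⁴ = 28.74.
F_Y/F_P = (L_Y/L_P)/(d_Y/d_P)² = 28.74/(16.0)² = 0.1123.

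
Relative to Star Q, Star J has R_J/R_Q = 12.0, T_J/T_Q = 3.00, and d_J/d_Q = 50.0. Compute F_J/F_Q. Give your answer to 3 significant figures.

4.67

L_J/L_Q = (R_J/R_Q)²(T_J/T_Q)⁴ = (12.0)² × (3.00)⁴ = 1.166×10^4.
F_J/F_Q = (L_J/L_Q)/(d_J/d_Q)² = 1.166×10^4 / (50.0)² = 4.666.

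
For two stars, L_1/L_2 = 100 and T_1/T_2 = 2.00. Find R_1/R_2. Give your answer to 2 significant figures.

2.5

L ∝ R²T⁴ gives R ∝ √L / T², so
R_1/R_2 = √(100) / (2.00)² = 10.00 / 4.000 = 2.500.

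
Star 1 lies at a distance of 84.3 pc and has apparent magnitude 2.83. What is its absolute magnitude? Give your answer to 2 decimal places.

M = m − 5 log₁₀(d/10 pc) = 2.83 − 5 log₁₀(84.3/10)
  = 2.83 − 5 × 0.926 = 2.83 − 4.63 = -1.80.

-1.80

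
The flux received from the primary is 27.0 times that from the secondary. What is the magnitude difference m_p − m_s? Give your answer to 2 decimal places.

m_p − m_s = −2.5 log₁₀(F_p/F_s) = −2.5 log₁₀(27.0) = −2.5 × (1.431) = -3.578.

-3.58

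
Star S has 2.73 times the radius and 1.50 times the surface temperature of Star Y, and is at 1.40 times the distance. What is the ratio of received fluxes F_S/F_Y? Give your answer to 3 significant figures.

L_S/L_Y = (R_S/R_Y)²(T_S/T_Y)⁴ = (2.73)² × (1.50)⁴ = 37.73.
F_S/F_Y = (L_S/L_Y)/(d_S/d_Y)² = 37.73 / (1.40)² = 19.25.

19.3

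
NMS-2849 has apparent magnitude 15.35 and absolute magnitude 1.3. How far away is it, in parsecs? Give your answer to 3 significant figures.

6.46×10^3 pc

m − M = 5 log₁₀(d/10 pc)
15.35 − (1.3) = 14.05 = 5 log₁₀(d/10)
d = 10 × 10^(14.05/5) = 10 × 10^2.810 = 6457 pc.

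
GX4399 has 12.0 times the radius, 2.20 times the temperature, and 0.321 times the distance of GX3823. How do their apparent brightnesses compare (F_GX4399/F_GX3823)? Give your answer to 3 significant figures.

L_GX4399/L_GX3823 = (R_GX4399/R_GX3823)²(T_GX4399/T_GX3823)⁴ = (12.0)² × (2.20)⁴ = 3373.
F_GX4399/F_GX3823 = (L_GX4399/L_GX3823)/(d_GX4399/d_GX3823)² = 3373 / (0.321)² = 3.274×10^4.

3.27×10^4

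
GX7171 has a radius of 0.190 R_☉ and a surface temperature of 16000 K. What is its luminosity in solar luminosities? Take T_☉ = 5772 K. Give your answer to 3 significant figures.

L/L_☉ = (R/R_☉)² (T/T_☉)⁴ = (0.190)² × (16000/5772)⁴
       = 0.03610 × (2.772)⁴ = 0.03610 × 59.04 = 2.131.

2.13 solar luminosities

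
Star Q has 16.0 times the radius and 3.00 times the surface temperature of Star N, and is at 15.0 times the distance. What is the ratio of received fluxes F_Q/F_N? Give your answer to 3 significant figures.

L_Q/L_N = (R_Q/R_N)²(T_Q/T_N)⁴ = (16.0)² × (3.00)⁴ = 2.074×10^4.
F_Q/F_N = (L_Q/L_N)/(d_Q/d_N)² = 2.074×10^4 / (15.0)² = 92.16.

92.2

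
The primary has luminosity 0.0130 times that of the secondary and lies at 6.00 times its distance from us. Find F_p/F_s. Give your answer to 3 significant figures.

F = L/(4πd²), so F_p/F_s = (L_p/L_s) / (d_p/d_s)²
= 0.0130 / (6.00)² = 0.0130 / 36.00 = 3.611×10^-4.

3.61×10^-4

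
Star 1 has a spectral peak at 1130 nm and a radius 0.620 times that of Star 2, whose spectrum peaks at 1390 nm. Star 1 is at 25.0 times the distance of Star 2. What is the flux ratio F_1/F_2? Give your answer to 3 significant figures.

0.00141

Wien's law: T_1/T_2 = λ_2/λ_1 = 1390/1130 = 1.230.
L_1/L_2 = (R_1/R_2)²(T_1/T_2)⁴ = (0.620)²(1.230)⁴ = 0.8801.
F_1/F_2 = (L_1/L_2)/(d_1/d_2)² = 0.8801/(25.0)² = 0.001408.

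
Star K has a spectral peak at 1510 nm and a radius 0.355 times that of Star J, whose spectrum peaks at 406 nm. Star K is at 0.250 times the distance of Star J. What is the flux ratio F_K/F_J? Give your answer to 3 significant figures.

0.0105

Wien's law: T_K/T_J = λ_J/λ_K = 406/1510 = 0.2689.
L_K/L_J = (R_K/R_J)²(T_K/T_J)⁴ = (0.355)²(0.2689)⁴ = 6.586×10^-4.
F_K/F_J = (L_K/L_J)/(d_K/d_J)² = 6.586×10^-4/(0.250)² = 0.01054.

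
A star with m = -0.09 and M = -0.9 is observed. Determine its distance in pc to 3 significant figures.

14.5 pc

m − M = 5 log₁₀(d/10 pc)
-0.09 − (-0.9) = 0.81 = 5 log₁₀(d/10)
d = 10 × 10^(0.81/5) = 10 × 10^0.162 = 14.52 pc.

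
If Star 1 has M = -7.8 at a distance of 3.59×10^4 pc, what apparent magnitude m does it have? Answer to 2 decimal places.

m = M + 5 log₁₀(d/10 pc) = -7.8 + 5 log₁₀(3.59×10^4/10)
  = -7.8 + 5 × 3.555 = -7.8 + 17.78 = 9.98.

9.98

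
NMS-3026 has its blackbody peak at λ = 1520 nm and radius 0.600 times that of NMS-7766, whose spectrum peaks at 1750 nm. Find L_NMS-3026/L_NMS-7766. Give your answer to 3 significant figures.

0.633

Wien's law gives T ∝ 1/λ_max, so T_NMS-3026/T_NMS-7766 = λ_NMS-7766/λ_NMS-3026 = 1750/1520 = 1.151.
Then L ∝ R²T⁴ gives L_NMS-3026/L_NMS-7766 = (0.600)² × (1.151)⁴ = 0.3600 × 1.757 = 0.6325.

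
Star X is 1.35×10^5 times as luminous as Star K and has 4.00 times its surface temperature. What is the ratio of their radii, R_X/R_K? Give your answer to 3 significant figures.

23.0

L ∝ R²T⁴ gives R ∝ √L / T², so
R_X/R_K = √(1.35×10^5) / (4.00)² = 367.4 / 16.00 = 22.96.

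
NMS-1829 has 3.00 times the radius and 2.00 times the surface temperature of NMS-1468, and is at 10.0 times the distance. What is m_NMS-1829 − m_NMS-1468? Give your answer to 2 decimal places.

L_NMS-1829/L_NMS-1468 = (3.00)²(2.00)⁴ = 144.0.
F_NMS-1829/F_NMS-1468 = (L_NMS-1829/L_NMS-1468)/(d_NMS-1829/d_NMS-1468)² = 144.0/100.0 = 1.440.
m_NMS-1829 − m_NMS-1468 = −2.5 log₁₀(1.440) = -0.40.

-0.40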